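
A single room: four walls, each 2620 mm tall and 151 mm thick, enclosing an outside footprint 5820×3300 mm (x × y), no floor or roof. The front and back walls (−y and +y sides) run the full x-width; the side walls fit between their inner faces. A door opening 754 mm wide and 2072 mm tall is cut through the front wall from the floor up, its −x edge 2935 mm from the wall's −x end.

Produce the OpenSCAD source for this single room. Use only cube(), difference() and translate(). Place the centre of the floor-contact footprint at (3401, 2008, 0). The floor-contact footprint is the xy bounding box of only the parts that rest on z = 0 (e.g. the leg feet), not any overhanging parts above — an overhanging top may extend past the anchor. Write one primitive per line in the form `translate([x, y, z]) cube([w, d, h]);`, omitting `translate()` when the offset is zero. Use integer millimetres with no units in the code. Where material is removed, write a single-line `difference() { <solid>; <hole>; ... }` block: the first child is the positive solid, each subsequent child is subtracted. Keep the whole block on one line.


difference() { translate([491, 358, 0]) cube([5820, 151, 2620]); translate([3426, 358, 0]) cube([754, 151, 2072]); }
translate([491, 3507, 0]) cube([5820, 151, 2620]);
translate([491, 509, 0]) cube([151, 2998, 2620]);
translate([6160, 509, 0]) cube([151, 2998, 2620]);


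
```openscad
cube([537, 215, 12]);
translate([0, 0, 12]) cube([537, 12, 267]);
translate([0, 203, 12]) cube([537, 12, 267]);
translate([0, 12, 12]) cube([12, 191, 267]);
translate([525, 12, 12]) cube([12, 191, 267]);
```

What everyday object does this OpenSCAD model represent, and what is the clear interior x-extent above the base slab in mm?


An open box. The internal width is 513 mm.

A 537×215 base slab with four walls standing on it — an open box. The base is 537 mm wide and the walls are 12 mm thick, so the internal width is 537 − 2 × 12 = 513 mm.


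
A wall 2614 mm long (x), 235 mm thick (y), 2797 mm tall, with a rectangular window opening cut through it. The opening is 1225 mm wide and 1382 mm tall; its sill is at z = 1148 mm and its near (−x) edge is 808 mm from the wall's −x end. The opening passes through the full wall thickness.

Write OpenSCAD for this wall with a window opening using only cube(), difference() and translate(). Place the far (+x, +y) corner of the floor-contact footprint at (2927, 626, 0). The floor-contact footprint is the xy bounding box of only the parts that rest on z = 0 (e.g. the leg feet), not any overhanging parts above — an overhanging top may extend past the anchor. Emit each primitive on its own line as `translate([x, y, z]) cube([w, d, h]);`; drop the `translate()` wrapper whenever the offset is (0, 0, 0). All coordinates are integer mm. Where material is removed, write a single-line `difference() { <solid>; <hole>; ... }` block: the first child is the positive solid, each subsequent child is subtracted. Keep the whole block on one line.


difference() { translate([313, 391, 0]) cube([2614, 235, 2797]); translate([1121, 391, 1148]) cube([1225, 235, 1382]); }


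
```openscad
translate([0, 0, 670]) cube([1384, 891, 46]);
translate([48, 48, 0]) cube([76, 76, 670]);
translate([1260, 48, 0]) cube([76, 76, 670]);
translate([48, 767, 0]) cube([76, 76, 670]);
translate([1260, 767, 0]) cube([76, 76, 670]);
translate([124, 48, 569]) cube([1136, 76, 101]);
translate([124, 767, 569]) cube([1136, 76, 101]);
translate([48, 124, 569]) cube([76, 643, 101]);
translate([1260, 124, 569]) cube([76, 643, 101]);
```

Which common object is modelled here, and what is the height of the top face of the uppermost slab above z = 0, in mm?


A table. The table height is 716 mm.

A 1384×891×46 slab sits at z = 670 on four 76 mm square posts — a table. The top surface is at 670 + 46 = 716 mm.


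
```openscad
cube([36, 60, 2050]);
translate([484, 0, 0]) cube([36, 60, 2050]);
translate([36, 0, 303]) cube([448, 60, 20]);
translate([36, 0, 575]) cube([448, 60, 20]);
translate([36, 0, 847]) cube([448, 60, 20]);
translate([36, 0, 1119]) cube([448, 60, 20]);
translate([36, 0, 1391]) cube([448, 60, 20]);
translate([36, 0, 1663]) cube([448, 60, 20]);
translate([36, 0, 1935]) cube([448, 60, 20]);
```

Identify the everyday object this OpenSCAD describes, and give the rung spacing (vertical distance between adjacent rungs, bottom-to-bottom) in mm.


A ladder. The rung spacing is 272 mm.

Two tall 36×60 posts with 7 short bars between them — a ladder. Adjacent rungs sit at z = 303 and z = 575, so the spacing is 575 − 303 = 272 mm.


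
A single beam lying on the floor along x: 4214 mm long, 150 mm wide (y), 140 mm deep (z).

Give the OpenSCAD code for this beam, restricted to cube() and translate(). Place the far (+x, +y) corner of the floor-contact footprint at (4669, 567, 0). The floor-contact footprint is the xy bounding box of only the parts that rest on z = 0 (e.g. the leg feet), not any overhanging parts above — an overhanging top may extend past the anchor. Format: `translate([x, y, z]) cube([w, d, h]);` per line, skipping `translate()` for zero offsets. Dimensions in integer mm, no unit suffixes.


translate([455, 417, 0]) cube([4214, 150, 140]);


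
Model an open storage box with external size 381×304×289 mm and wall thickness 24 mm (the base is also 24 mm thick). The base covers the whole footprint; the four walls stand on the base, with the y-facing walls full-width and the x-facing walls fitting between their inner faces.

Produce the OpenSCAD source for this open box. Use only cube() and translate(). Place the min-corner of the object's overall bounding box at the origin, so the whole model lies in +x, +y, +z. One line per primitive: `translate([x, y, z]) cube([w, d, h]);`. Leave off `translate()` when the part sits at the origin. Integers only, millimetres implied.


cube([381, 304, 24]);
translate([0, 0, 24]) cube([381, 24, 265]);
translate([0, 280, 24]) cube([381, 24, 265]);
translate([0, 24, 24]) cube([24, 256, 265]);
translate([357, 24, 24]) cube([24, 256, 265]);


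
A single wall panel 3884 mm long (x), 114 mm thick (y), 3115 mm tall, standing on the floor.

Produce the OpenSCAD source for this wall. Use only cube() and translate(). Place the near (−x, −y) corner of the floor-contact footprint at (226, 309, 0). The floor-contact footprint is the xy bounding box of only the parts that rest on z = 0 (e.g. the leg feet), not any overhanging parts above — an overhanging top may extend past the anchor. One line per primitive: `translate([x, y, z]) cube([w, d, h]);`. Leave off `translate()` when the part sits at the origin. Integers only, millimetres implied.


translate([226, 309, 0]) cube([3884, 114, 3115]);


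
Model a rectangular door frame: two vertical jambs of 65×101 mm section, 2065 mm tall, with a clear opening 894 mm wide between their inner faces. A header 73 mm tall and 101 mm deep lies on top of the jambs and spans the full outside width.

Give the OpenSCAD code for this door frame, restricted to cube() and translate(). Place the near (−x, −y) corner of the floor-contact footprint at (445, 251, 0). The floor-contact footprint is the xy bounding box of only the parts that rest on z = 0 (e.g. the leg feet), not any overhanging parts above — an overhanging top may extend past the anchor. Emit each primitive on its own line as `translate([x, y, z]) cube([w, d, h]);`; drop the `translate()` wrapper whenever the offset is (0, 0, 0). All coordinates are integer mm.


translate([445, 251, 0]) cube([65, 101, 2065]);
translate([1404, 251, 0]) cube([65, 101, 2065]);
translate([445, 251, 2065]) cube([1024, 101, 73]);


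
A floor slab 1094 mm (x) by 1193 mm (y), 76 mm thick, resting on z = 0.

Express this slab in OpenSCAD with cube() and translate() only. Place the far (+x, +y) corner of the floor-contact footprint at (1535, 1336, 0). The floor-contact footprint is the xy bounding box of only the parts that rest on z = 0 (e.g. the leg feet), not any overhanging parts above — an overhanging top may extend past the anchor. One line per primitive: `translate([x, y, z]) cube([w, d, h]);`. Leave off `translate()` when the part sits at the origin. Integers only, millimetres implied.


translate([441, 143, 0]) cube([1094, 1193, 76]);


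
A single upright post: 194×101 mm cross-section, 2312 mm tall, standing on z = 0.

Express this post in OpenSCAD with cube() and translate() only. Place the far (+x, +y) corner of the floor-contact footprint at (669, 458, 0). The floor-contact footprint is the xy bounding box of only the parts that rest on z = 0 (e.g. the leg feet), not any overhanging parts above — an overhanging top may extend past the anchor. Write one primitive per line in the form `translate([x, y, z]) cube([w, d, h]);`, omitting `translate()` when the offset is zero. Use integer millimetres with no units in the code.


translate([475, 357, 0]) cube([194, 101, 2312]);


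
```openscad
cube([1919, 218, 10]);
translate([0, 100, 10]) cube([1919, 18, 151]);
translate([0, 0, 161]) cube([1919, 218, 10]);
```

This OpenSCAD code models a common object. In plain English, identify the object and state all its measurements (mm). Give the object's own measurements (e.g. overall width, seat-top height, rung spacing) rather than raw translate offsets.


An I-beam lying along x, 1919 mm long. Overall section height 171 mm. Two flanges 218 mm wide (y) and 10 mm thick, one on the floor and one at the top; a web 18 mm thick runs between them, centred on the flange width.


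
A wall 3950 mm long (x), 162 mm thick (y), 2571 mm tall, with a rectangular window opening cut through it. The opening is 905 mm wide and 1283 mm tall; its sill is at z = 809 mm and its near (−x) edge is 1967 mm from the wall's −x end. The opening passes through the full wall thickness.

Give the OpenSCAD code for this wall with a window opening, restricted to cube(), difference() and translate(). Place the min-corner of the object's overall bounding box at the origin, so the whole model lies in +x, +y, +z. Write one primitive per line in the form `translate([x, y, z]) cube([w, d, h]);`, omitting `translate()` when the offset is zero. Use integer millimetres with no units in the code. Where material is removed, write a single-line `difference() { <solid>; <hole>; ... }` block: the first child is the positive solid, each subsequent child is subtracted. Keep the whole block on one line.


difference() { cube([3950, 162, 2571]); translate([1967, 0, 809]) cube([905, 162, 1283]); }


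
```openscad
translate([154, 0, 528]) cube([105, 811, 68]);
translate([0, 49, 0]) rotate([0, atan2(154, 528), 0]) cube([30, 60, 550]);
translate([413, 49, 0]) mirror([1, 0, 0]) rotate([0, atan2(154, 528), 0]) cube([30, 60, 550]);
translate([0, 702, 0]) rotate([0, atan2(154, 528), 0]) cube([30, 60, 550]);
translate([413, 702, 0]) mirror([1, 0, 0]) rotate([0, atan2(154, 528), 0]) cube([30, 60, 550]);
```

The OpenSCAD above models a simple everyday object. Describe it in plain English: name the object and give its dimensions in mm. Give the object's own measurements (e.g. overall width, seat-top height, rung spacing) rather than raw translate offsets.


A sawhorse. A 105×811×68 mm beam (x, y, z) sits on two A-frame leg pairs. Each pair is two raked legs of 30×60 mm section (60 mm along y) splaying symmetrically in x. Each leg rises 528 mm vertically over 154 mm of horizontal reach and is 550 mm long along its own axis. Every leg's outer bottom edge rests on the floor and its outer top edge meets a bottom edge of the beam — the left legs (tilting toward +x) meet the beam's −x bottom edge, the right legs (their mirror images, tilting toward −x) meet its +x bottom edge — so the leg tops tuck under the beam, the beam's underside is 528 mm above the floor, and the feet are 413 mm apart outside-to-outside with the beam centred between them. The two leg pairs are set in 49 mm from either end of the beam.


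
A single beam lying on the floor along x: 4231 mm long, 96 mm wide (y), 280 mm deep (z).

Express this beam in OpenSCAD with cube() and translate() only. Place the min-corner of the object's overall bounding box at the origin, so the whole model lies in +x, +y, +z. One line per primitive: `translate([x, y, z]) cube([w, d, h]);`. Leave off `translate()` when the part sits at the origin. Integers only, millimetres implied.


cube([4231, 96, 280]);


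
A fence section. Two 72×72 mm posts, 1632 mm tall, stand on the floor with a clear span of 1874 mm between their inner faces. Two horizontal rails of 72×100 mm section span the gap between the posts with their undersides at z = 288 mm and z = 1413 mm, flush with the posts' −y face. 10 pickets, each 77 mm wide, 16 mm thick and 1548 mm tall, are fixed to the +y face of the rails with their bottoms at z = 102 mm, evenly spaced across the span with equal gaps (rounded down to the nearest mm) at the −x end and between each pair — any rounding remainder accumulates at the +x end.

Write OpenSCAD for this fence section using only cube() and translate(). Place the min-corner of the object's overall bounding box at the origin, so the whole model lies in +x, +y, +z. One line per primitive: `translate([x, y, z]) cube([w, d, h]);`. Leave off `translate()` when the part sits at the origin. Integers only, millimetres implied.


cube([72, 72, 1632]);
translate([1946, 0, 0]) cube([72, 72, 1632]);
translate([72, 0, 288]) cube([1874, 72, 100]);
translate([72, 0, 1413]) cube([1874, 72, 100]);
translate([172, 72, 102]) cube([77, 16, 1548]);
translate([349, 72, 102]) cube([77, 16, 1548]);
translate([526, 72, 102]) cube([77, 16, 1548]);
translate([703, 72, 102]) cube([77, 16, 1548]);
translate([880, 72, 102]) cube([77, 16, 1548]);
translate([1057, 72, 102]) cube([77, 16, 1548]);
translate([1234, 72, 102]) cube([77, 16, 1548]);
translate([1411, 72, 102]) cube([77, 16, 1548]);
translate([1588, 72, 102]) cube([77, 16, 1548]);
translate([1765, 72, 102]) cube([77, 16, 1548]);


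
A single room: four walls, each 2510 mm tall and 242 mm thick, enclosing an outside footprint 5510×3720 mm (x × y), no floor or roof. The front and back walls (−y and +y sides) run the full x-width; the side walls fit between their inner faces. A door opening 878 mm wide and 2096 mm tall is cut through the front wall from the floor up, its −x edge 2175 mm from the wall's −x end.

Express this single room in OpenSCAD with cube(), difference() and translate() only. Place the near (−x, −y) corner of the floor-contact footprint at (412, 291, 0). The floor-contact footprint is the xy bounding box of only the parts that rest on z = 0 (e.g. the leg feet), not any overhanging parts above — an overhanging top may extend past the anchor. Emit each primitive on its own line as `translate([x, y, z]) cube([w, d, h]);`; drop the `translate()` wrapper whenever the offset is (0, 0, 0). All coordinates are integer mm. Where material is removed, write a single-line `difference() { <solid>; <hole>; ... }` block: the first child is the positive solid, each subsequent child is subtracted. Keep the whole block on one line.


difference() { translate([412, 291, 0]) cube([5510, 242, 2510]); translate([2587, 291, 0]) cube([878, 242, 2096]); }
translate([412, 3769, 0]) cube([5510, 242, 2510]);
translate([412, 533, 0]) cube([242, 3236, 2510]);
translate([5680, 533, 0]) cube([242, 3236, 2510]);


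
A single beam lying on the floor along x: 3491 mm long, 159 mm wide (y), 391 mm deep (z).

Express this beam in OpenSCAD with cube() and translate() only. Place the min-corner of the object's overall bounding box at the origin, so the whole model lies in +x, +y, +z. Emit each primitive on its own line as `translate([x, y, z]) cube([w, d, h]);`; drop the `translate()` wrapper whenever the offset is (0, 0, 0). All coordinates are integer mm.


cube([3491, 159, 391]);


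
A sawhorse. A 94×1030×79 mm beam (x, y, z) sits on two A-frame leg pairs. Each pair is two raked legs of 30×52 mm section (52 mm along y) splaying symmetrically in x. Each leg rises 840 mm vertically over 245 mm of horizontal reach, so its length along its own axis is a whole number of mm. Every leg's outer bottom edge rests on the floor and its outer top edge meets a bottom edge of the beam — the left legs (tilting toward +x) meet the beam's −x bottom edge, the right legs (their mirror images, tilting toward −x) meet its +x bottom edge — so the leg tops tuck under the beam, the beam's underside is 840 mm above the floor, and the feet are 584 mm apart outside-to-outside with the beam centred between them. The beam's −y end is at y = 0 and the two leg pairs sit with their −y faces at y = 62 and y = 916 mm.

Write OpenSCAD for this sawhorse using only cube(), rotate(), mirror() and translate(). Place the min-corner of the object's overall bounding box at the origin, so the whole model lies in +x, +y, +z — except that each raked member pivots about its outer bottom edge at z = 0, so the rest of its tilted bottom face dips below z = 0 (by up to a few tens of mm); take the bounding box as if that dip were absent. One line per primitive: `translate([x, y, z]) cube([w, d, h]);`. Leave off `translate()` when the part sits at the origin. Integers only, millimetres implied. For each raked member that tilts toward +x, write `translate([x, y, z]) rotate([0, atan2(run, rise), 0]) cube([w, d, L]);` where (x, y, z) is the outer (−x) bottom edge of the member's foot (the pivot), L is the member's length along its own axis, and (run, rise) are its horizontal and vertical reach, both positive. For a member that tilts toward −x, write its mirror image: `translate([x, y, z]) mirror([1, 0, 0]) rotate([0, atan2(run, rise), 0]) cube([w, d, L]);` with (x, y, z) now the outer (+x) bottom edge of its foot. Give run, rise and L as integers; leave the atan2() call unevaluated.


// leg length = √(245² + 840²) = 875
// right-leg outer foot x = 2·245 + 94 = 584
// beam min-corner = (245, 0, 840)
translate([245, 0, 840]) cube([94, 1030, 79]);
translate([0, 62, 0]) rotate([0, atan2(245, 840), 0]) cube([30, 52, 875]);
translate([584, 62, 0]) mirror([1, 0, 0]) rotate([0, atan2(245, 840), 0]) cube([30, 52, 875]);
translate([0, 916, 0]) rotate([0, atan2(245, 840), 0]) cube([30, 52, 875]);
translate([584, 916, 0]) mirror([1, 0, 0]) rotate([0, atan2(245, 840), 0]) cube([30, 52, 875]);


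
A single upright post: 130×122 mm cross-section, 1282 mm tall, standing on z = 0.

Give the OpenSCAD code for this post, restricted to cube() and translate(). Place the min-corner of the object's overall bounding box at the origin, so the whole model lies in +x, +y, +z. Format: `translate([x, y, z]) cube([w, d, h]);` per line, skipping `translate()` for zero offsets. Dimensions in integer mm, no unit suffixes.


cube([130, 122, 1282]);


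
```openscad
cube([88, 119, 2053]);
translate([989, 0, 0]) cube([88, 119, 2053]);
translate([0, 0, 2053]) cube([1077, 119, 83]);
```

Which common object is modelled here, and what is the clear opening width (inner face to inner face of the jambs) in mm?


A door frame. The clear opening width is 901 mm.

Two 2053 mm tall posts with a header on top — a door frame. The left jamb is 88 mm wide at x = 0; the right jamb starts at x = 989. The clear opening is 989 − 88 = 901 mm.


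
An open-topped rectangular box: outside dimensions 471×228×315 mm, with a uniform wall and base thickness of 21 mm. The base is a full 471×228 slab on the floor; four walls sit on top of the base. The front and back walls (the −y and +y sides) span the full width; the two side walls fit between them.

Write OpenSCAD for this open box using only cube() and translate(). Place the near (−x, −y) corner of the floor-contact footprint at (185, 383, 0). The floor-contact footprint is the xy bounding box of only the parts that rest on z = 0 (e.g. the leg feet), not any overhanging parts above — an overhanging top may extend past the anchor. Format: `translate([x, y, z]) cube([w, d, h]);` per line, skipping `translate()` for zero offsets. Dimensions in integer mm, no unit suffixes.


translate([185, 383, 0]) cube([471, 228, 21]);
translate([185, 383, 21]) cube([471, 21, 294]);
translate([185, 590, 21]) cube([471, 21, 294]);
translate([185, 404, 21]) cube([21, 186, 294]);
translate([635, 404, 21]) cube([21, 186, 294]);


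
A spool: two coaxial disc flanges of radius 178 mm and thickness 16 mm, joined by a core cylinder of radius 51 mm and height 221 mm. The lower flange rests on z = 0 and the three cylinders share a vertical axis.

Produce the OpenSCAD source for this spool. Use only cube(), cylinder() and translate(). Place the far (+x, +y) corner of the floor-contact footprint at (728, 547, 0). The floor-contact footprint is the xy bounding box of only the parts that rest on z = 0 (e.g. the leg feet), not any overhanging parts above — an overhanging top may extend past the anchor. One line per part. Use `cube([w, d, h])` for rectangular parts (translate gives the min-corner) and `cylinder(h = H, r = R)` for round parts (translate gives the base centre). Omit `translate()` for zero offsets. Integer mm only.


translate([550, 369, 0]) cylinder(h = 16, r = 178);
translate([550, 369, 16]) cylinder(h = 221, r = 51);
translate([550, 369, 237]) cylinder(h = 16, r = 178);


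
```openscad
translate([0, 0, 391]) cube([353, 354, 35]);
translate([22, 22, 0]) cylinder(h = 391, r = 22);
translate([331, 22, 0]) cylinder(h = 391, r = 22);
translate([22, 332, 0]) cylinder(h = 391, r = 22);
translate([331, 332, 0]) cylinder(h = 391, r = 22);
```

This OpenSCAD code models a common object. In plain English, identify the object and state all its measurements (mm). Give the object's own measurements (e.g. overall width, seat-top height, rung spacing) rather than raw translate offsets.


A four-legged stool. The seat is a 353×354×35 mm slab whose top surface is at z = 426 mm; four round legs, each 44 mm in diameter, run from the floor (z = 0) to the underside of the seat, each leg's axis is inset half a diameter from the nearest pair of seat edges (so the leg's bounding box is flush with the corner).


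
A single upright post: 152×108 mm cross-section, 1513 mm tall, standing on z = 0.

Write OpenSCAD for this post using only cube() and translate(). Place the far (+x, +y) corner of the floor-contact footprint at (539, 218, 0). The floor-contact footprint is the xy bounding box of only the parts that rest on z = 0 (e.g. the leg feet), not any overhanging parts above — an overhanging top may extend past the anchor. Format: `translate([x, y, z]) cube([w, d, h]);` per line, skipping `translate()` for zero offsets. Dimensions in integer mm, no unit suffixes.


translate([387, 110, 0]) cube([152, 108, 1513]);


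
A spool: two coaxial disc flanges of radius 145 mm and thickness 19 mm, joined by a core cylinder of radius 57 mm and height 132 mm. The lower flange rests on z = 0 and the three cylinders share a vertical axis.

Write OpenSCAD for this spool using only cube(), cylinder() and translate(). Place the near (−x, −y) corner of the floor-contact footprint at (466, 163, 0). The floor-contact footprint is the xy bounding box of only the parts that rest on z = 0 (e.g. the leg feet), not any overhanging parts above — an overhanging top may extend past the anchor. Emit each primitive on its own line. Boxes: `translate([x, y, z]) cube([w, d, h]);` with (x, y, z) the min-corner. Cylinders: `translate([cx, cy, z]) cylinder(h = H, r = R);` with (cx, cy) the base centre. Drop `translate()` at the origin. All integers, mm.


translate([611, 308, 0]) cylinder(h = 19, r = 145);
translate([611, 308, 19]) cylinder(h = 132, r = 57);
translate([611, 308, 151]) cylinder(h = 19, r = 145);


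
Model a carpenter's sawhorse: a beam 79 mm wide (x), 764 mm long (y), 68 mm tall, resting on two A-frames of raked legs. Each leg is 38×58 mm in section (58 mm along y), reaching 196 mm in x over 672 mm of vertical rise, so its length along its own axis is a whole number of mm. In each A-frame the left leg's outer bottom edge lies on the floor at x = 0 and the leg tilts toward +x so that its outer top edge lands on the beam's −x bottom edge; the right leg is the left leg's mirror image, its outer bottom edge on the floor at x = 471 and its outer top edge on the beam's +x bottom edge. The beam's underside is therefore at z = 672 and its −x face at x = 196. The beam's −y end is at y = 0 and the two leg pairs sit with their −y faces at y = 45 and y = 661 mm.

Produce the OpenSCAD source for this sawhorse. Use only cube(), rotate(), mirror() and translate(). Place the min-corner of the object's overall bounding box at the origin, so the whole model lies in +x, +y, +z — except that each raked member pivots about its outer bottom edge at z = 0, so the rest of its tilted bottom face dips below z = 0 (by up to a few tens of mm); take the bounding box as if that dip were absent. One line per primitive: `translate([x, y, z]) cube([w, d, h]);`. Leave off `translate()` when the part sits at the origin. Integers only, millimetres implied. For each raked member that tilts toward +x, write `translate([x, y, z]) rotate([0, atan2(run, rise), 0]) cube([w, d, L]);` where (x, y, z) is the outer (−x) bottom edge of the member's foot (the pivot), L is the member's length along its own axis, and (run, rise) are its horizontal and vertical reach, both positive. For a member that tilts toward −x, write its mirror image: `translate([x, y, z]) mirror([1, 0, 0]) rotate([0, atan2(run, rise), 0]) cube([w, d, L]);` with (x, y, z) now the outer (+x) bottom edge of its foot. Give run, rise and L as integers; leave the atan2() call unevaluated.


translate([196, 0, 672]) cube([79, 764, 68]);
translate([0, 45, 0]) rotate([0, atan2(196, 672), 0]) cube([38, 58, 700]);
translate([471, 45, 0]) mirror([1, 0, 0]) rotate([0, atan2(196, 672), 0]) cube([38, 58, 700]);
translate([0, 661, 0]) rotate([0, atan2(196, 672), 0]) cube([38, 58, 700]);
translate([471, 661, 0]) mirror([1, 0, 0]) rotate([0, atan2(196, 672), 0]) cube([38, 58, 700]);


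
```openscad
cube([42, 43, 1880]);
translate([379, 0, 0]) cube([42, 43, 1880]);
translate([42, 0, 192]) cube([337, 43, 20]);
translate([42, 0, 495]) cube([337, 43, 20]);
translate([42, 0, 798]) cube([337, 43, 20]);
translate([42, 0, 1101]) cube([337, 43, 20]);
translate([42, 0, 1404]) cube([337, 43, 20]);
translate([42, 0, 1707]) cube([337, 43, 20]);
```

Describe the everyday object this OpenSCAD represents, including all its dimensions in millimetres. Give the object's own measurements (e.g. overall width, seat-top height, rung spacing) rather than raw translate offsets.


A straight ladder. Two 42×43 mm vertical rails, 1880 mm tall, stand 421 mm apart (outside-to-outside) with their front faces coplanar on the −y side. 6 rungs, each 43 mm deep and 20 mm tall, span between the inner faces of the rails, front faces flush with the rails. The lowest rung's underside is at z = 192 mm and rungs are spaced 303 mm apart (underside to underside).


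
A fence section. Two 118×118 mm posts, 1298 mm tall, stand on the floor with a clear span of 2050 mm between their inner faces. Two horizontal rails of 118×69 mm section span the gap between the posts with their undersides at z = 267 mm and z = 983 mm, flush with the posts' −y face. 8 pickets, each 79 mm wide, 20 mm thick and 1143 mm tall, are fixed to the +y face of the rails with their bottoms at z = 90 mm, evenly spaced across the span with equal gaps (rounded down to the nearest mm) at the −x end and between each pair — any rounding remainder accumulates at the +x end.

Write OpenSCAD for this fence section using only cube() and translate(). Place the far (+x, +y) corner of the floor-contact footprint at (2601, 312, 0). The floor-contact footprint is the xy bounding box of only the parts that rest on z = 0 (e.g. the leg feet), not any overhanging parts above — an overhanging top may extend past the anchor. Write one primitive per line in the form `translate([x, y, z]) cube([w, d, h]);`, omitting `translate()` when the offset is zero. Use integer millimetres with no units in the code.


translate([315, 194, 0]) cube([118, 118, 1298]);
translate([2483, 194, 0]) cube([118, 118, 1298]);
translate([433, 194, 267]) cube([2050, 118, 69]);
translate([433, 194, 983]) cube([2050, 118, 69]);
translate([590, 312, 90]) cube([79, 20, 1143]);
translate([826, 312, 90]) cube([79, 20, 1143]);
translate([1062, 312, 90]) cube([79, 20, 1143]);
translate([1298, 312, 90]) cube([79, 20, 1143]);
translate([1534, 312, 90]) cube([79, 20, 1143]);
translate([1770, 312, 90]) cube([79, 20, 1143]);
translate([2006, 312, 90]) cube([79, 20, 1143]);
translate([2242, 312, 90]) cube([79, 20, 1143]);


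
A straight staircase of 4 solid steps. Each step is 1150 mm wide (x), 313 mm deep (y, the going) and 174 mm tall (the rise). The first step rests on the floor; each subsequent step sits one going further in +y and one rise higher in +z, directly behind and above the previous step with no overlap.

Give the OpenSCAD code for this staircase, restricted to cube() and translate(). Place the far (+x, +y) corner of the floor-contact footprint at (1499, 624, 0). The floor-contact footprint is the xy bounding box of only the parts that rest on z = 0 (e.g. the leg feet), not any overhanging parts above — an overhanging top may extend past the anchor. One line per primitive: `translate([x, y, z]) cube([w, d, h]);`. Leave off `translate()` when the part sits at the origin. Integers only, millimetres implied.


translate([349, 311, 0]) cube([1150, 313, 174]);
translate([349, 624, 174]) cube([1150, 313, 174]);
translate([349, 937, 348]) cube([1150, 313, 174]);
translate([349, 1250, 522]) cube([1150, 313, 174]);


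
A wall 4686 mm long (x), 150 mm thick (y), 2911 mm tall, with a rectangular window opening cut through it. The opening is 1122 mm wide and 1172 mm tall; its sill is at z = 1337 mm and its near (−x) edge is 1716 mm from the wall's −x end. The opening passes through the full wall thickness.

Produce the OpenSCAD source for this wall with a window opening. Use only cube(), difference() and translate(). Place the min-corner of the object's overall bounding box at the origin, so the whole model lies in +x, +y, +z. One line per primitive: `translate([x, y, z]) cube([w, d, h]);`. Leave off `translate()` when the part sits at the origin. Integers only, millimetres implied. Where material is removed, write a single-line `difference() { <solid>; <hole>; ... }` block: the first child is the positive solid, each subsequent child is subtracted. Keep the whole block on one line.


difference() { cube([4686, 150, 2911]); translate([1716, 0, 1337]) cube([1122, 150, 1172]); }


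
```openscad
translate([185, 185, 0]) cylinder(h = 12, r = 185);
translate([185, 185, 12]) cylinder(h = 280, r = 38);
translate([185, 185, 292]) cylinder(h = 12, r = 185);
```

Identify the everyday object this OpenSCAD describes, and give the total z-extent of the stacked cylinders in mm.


A spool. The overall height is 304 mm.

Three coaxial cylinders, large–small–large — a spool. Two 12 mm flanges and a 280 mm core give 12 + 280 + 12 = 304 mm.


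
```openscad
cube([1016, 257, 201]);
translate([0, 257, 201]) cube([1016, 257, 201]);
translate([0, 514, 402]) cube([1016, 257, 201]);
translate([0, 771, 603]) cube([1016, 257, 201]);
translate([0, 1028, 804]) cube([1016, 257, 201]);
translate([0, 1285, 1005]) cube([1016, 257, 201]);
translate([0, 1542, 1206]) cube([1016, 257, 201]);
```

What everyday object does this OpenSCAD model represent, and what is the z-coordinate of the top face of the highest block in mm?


A staircase. The total rise is 1407 mm.

7 identical blocks, each offset up and back from the previous — a staircase. Each step is 201 mm tall and there are 7 of them, so the total rise is 7 × 201 = 1407 mm.


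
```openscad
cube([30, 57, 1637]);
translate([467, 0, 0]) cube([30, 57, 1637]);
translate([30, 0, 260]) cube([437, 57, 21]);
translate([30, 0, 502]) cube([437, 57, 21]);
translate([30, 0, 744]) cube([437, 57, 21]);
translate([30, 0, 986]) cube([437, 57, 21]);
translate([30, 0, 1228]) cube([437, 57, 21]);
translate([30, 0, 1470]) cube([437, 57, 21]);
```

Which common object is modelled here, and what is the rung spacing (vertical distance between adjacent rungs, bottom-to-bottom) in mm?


A ladder. The rung spacing is 242 mm.

Two tall 30×57 posts with 6 short bars between them — a ladder. Adjacent rungs sit at z = 260 and z = 502, so the spacing is 502 − 260 = 242 mm.


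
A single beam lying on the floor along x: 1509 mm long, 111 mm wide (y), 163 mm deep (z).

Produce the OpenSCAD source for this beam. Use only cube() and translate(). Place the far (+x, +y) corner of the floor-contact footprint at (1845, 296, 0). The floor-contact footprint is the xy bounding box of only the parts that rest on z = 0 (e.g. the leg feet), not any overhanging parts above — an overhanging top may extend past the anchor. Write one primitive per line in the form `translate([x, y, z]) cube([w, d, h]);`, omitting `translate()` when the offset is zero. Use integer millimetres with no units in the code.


translate([336, 185, 0]) cube([1509, 111, 163]);


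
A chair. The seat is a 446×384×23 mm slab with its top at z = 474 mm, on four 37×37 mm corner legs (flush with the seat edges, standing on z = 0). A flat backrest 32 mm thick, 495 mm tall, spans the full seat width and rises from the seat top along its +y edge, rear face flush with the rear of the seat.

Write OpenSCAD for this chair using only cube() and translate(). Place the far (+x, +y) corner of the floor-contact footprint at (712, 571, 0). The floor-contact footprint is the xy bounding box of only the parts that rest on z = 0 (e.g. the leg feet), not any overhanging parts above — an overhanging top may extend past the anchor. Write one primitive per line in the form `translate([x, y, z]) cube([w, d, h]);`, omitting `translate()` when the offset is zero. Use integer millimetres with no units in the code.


translate([266, 187, 451]) cube([446, 384, 23]);
translate([266, 187, 0]) cube([37, 37, 451]);
translate([675, 187, 0]) cube([37, 37, 451]);
translate([266, 534, 0]) cube([37, 37, 451]);
translate([675, 534, 0]) cube([37, 37, 451]);
translate([266, 539, 474]) cube([446, 32, 495]);


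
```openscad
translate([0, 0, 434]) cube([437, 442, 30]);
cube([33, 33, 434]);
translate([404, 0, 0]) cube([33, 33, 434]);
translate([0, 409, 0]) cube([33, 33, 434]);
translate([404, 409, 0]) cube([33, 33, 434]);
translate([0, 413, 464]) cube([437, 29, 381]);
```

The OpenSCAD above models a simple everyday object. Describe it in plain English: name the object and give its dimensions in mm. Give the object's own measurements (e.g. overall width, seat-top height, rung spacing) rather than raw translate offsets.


A chair. The seat is a 437×442×30 mm slab with its top at z = 464 mm, on four 33×33 mm corner legs (flush with the seat edges, standing on z = 0). A flat backrest 29 mm thick, 381 mm tall, spans the full seat width and rises from the seat top along its +y edge, rear face flush with the rear of the seat.


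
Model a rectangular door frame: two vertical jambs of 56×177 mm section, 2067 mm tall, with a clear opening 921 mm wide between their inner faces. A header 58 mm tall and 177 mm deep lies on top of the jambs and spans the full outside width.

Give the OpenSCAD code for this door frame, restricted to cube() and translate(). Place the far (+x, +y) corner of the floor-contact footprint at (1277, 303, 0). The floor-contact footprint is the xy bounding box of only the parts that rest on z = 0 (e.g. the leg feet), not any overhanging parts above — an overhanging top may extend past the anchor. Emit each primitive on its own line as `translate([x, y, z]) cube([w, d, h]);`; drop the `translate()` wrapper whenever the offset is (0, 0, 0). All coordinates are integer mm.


translate([244, 126, 0]) cube([56, 177, 2067]);
translate([1221, 126, 0]) cube([56, 177, 2067]);
translate([244, 126, 2067]) cube([1033, 177, 58]);


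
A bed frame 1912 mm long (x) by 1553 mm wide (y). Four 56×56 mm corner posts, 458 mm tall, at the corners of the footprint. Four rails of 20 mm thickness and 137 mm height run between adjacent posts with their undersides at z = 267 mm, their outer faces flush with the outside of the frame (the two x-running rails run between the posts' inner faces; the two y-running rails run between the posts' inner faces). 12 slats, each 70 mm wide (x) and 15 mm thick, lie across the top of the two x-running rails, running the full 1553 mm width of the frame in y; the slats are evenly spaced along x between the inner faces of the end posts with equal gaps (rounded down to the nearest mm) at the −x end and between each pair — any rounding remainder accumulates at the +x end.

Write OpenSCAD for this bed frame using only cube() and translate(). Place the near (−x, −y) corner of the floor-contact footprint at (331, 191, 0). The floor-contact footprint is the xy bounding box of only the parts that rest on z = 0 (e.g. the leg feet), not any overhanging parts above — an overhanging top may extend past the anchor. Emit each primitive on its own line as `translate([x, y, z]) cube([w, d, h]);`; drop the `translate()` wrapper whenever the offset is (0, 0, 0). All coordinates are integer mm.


translate([331, 191, 0]) cube([56, 56, 458]);
translate([331, 1688, 0]) cube([56, 56, 458]);
translate([2187, 191, 0]) cube([56, 56, 458]);
translate([2187, 1688, 0]) cube([56, 56, 458]);
translate([387, 191, 267]) cube([1800, 20, 137]);
translate([387, 1724, 267]) cube([1800, 20, 137]);
translate([331, 247, 267]) cube([20, 1441, 137]);
translate([2223, 247, 267]) cube([20, 1441, 137]);
translate([460, 191, 404]) cube([70, 1553, 15]);
translate([603, 191, 404]) cube([70, 1553, 15]);
translate([746, 191, 404]) cube([70, 1553, 15]);
translate([889, 191, 404]) cube([70, 1553, 15]);
translate([1032, 191, 404]) cube([70, 1553, 15]);
translate([1175, 191, 404]) cube([70, 1553, 15]);
translate([1318, 191, 404]) cube([70, 1553, 15]);
translate([1461, 191, 404]) cube([70, 1553, 15]);
translate([1604, 191, 404]) cube([70, 1553, 15]);
translate([1747, 191, 404]) cube([70, 1553, 15]);
translate([1890, 191, 404]) cube([70, 1553, 15]);
translate([2033, 191, 404]) cube([70, 1553, 15]);


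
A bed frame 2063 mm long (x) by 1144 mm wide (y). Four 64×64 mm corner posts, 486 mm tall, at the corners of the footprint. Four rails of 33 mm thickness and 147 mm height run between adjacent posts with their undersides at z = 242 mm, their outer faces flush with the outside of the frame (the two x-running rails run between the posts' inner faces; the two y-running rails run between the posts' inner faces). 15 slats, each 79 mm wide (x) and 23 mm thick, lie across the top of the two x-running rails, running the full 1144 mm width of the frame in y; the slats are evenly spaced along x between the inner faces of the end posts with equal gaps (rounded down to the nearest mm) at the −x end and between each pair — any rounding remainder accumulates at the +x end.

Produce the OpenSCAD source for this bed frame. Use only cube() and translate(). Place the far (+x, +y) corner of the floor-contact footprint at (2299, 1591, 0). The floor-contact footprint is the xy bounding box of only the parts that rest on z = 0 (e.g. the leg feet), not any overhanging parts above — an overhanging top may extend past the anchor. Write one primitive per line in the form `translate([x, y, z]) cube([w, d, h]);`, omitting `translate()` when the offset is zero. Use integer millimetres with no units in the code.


translate([236, 447, 0]) cube([64, 64, 486]);
translate([236, 1527, 0]) cube([64, 64, 486]);
translate([2235, 447, 0]) cube([64, 64, 486]);
translate([2235, 1527, 0]) cube([64, 64, 486]);
translate([300, 447, 242]) cube([1935, 33, 147]);
translate([300, 1558, 242]) cube([1935, 33, 147]);
translate([236, 511, 242]) cube([33, 1016, 147]);
translate([2266, 511, 242]) cube([33, 1016, 147]);
translate([346, 447, 389]) cube([79, 1144, 23]);
translate([471, 447, 389]) cube([79, 1144, 23]);
translate([596, 447, 389]) cube([79, 1144, 23]);
translate([721, 447, 389]) cube([79, 1144, 23]);
translate([846, 447, 389]) cube([79, 1144, 23]);
translate([971, 447, 389]) cube([79, 1144, 23]);
translate([1096, 447, 389]) cube([79, 1144, 23]);
translate([1221, 447, 389]) cube([79, 1144, 23]);
translate([1346, 447, 389]) cube([79, 1144, 23]);
translate([1471, 447, 389]) cube([79, 1144, 23]);
translate([1596, 447, 389]) cube([79, 1144, 23]);
translate([1721, 447, 389]) cube([79, 1144, 23]);
translate([1846, 447, 389]) cube([79, 1144, 23]);
translate([1971, 447, 389]) cube([79, 1144, 23]);
translate([2096, 447, 389]) cube([79, 1144, 23]);
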